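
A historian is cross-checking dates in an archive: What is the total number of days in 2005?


Year: 2005
Check leap year rules:
Divisible by 4? No
2005 is not a leap year
Days: 365

365


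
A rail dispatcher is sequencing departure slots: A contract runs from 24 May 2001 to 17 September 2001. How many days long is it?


Start date: 2001-05-24
End date: 2001-09-17
May 2001: +8 days
Jun 2001: +30 days
Jul 2001: +31 days
Aug 2001: +31 days
Sep 2001: +16 days
Total: 116 days

116


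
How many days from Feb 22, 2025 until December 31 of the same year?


Start: February 22, 2025
End: December 31, 2025
Days left in February: 6
March: 31
April: 30
May: 31
June: 30
... plus remaining months
Sum of remaining months: 306
Total: 6 + 306 = 312

312


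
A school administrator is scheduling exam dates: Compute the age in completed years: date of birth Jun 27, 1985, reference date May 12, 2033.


Birth: 1985-06-27
Reference: 2033-05-12
Year difference: 2033 - 1985 = 48
Has birthday (06-27) occurred by 05-12? No
Birthday not yet reached this year -> subtract 1
Age in full years: 47

47


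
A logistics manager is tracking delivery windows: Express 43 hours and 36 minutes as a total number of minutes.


Hours: 43
Extra minutes: 36
Minutes per hour: 60
Hours to minutes: 43 x 60 = 2580
Total: 2580 + 36 = 2616

2616


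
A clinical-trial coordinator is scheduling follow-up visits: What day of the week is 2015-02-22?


Date: 2015-02-22
January 1, 2015 is a Thursday
Day of year: 53
Offset from Jan 1: 52 days
52 mod 7 = 3
Result: Sunday

Sunday


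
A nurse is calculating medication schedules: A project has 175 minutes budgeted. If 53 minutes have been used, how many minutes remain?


Total budget: 175 minutes
Time used: 53 minutes
Remaining: 175 - 53 = 122 minutes
Percent used: 30.3%
Percent remaining: 69.7%

122


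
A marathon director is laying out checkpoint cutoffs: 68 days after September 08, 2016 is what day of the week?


Start: 2016-09-08 (Thursday)
Step 1 - find target date: add 68 days
  2016-09-08 + 68 days = 2016-11-15
Step 2 - day of week:
  68 mod 7 = 5
  Thursday + 5 days -> Tuesday
Result: Tuesday (2016-11-15)

Tuesday


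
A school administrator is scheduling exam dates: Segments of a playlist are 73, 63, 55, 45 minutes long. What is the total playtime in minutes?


Durations: 73, 63, 55, 45
Running sum: 73
+ 63 = 136
+ 55 = 191
+ 45 = 236
Total duration: 236 minutes
That is 3 hours and 56 minutes

236


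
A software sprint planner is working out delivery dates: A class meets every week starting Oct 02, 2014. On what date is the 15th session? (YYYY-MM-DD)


First occurrence: 2014-10-02 (occurrence 1)
Each occurrence is 7 days after the previous.
Occurrence 15 is 14 weeks after the first.
14 weeks = 98 days
2014-10-02 + 98 days = 2015-01-08

2015-01-08


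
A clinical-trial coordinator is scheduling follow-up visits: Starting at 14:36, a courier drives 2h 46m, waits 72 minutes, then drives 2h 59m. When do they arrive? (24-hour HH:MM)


Depart: 14:36
Leg 1: +166 min -> 17:22
Layover: +72 min -> 18:34
Leg 2: +179 min -> 21:33
Total travel: 417 minutes = 6h 57m
Arrival: 21:33

21:33


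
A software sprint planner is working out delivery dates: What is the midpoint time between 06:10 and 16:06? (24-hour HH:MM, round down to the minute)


Start time: 06:10 = 370 minutes from midnight
End time: 16:06 = 966 minutes from midnight
Sum: 370 + 966 = 1336
Midpoint: 1336 / 2 = 668 minutes
Convert: 668 / 60 = 11 hours, 8 minutes
Result: 11:08

11:08


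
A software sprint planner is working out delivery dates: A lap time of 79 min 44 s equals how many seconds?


Minutes: 79
Seconds: 44
Convert minutes to seconds: 79 x 60 = 4740
Add remaining seconds: 4740 + 44 = 4784

4784


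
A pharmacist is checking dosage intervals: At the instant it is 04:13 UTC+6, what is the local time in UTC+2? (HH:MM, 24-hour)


Local time: 04:13 at UTC+6 (offset 6h)
Target zone: UTC+2 (offset 2h)
Difference: 2 - (6) = -4 hours
Calculation: 4 + (-4) = 0
Result: 00:13

00:13


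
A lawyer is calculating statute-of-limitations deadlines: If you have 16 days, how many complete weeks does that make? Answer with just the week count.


Total days: 16
Days per week: 7
Division: 16 / 7 = 2 remainder 2
Complete weeks: 2
Remaining days: 2

2


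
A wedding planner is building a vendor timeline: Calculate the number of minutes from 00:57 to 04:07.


Start time: 00:57 = 57 minutes from midnight
End time: 04:07 = 247 minutes from midnight
Difference: 247 - 57 = 190 minutes
That is 3 hours and 10 minutes

190


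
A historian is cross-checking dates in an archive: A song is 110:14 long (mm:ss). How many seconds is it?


Minutes: 110
Extra seconds: 14
Seconds per minute: 60
Minutes to seconds: 110 x 60 = 6600
Total: 6600 + 14 = 6614

6614


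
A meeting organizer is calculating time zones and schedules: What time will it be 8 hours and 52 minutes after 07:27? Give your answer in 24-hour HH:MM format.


Start time: 07:27
Adding: 8 hours 52 minutes
Minutes: 27 + 52 = 79
Minute overflow: 79 >= 60, so carry 1 hour, minutes = 19
Hours: 7 + 8 + 1 = 16
Result: 16:19

16:19


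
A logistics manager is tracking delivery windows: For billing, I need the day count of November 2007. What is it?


Month: November
Year: 2007
November is a 30-day month
Total: 30 days

30


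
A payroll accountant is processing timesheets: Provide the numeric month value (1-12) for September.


Calendar month order:
8. August
9. September <--
10. October
September is month number 9

9


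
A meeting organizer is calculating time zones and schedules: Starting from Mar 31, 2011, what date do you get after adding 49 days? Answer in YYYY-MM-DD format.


Start: 2011-03-31
Adding 49 days
Days remaining in March: 0
After March: 49 days still to add
April 2011: 30 days, 19 remaining
May 2011 has 31 days, need 19
Result: 2011-05-19

2011-05-19


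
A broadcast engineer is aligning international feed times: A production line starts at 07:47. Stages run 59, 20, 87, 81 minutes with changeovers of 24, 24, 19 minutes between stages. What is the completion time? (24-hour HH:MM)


Start: 07:47 = 467 min from midnight
  after task 1 (59 min): 08:46
  after break (24 min): 09:10
  after task 2 (20 min): 09:30
  after break (24 min): 09:54
  after task 3 (87 min): 11:21
  after break (19 min): 11:40
  after task 4 (81 min): 13:01
Total elapsed: 314 minutes
End time: 13:01

13:01


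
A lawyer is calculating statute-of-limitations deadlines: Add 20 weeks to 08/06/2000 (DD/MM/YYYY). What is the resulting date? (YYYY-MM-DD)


Start: 2000-06-08
Weeks to add: 20
Convert to days: 20 x 7 = 140 days
Add 140 days to 2000-06-08
Result: 2000-10-26

2000-10-26


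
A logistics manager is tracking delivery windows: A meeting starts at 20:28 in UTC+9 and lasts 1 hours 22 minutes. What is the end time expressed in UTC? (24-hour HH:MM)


Start: 20:28 in UTC+9
Step 1 - add duration:
  minutes: 28 + 22 = 50
  hours: 20 + 1 + 0 = 21
  end in UTC+9: 21:50
Step 2 - convert UTC+9 -> UTC:
  offset difference: 0 - (9) = -9 hours
  21 + (-9) = 12 -> mod 24 = 12
Result: 12:50 in UTC

12:50


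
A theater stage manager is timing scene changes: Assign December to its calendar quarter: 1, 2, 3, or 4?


Month: December (month 12)
Q1: January-March (months 1-3)
Q2: April-June (months 4-6)
Q3: July-September (months 7-9)
Q4: October-December (months 10-12)
Month 12 falls in Q4

4


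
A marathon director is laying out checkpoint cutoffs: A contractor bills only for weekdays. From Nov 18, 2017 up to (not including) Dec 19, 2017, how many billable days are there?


Start: 2017-11-18 (Saturday)
End (exclusive): 2017-12-19 (Tuesday)
Total calendar days: 31
Full weeks: 31 // 7 = 4 -> 20 weekdays
Remaining 3 days starting on Saturday:
  Sat(-), Sun(-), Mon(w) -> 1 weekdays
Total business days: 20 + 1 = 21

21


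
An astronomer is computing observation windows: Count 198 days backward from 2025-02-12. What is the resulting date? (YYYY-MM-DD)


Start: 2025-02-12
Subtracting 198 days
Days already passed in February: 12
After going back through February: 186 more days to subtract
January 2025: 31 days, 155 remaining
December 2024: 31 days, 124 remaining
November 2024: 30 days, 94 remaining
October 2024: 31 days, 63 remaining
Result: 2024-07-29

2024-07-29


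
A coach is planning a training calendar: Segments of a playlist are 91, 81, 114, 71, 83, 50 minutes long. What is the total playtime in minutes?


Durations: 91, 81, 114, 71, 83, 50
Running sum: 91
+ 81 = 172
+ 114 = 286
+ 71 = 357
+ 83 = 440
+ 50 = 490
Total duration: 490 minutes
That is 8 hours and 10 minutes

490


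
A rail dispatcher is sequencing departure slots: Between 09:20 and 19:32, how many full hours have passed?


Start: 09:20
End: 19:32
Hour difference: 19 - 9 = 10 hours
Minute difference: 32 - 20 = 12 minutes
Total minutes: 612
Complete hours: 612 / 60 = 10 (remainder 12)

10


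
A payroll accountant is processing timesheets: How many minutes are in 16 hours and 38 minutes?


Hours: 16
Extra minutes: 38
Minutes per hour: 60
Hours to minutes: 16 x 60 = 960
Total: 960 + 38 = 998

998


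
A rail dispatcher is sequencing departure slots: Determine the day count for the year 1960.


Year: 1960
Check leap year rules:
Divisible by 4? Yes
Divisible by 100? No
1960 is a leap year
Days: 366

366


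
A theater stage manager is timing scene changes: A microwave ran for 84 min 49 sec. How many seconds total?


Minutes: 84
Extra seconds: 49
Seconds per minute: 60
Minutes to seconds: 84 x 60 = 5040
Total: 5040 + 49 = 5089

5089


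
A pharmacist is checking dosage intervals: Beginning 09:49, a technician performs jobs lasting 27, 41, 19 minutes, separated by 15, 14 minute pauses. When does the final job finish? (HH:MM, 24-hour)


Start: 09:49 = 589 min from midnight
  after task 1 (27 min): 10:16
  after break (15 min): 10:31
  after task 2 (41 min): 11:12
  after break (14 min): 11:26
  after task 3 (19 min): 11:45
Total elapsed: 116 minutes
End time: 11:45

11:45


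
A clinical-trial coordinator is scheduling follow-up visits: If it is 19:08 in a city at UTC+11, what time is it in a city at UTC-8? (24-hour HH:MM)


Local time: 19:08 at UTC+11 (offset 11h)
Target zone: UTC-8 (offset -8h)
Difference: -8 - (11) = -19 hours
Calculation: 19 + (-19) = 0
Result: 00:08

00:08


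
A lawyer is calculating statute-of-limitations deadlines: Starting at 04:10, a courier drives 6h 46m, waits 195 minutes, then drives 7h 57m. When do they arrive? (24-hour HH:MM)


Depart: 04:10
Leg 1: +406 min -> 10:56
Layover: +195 min -> 14:11
Leg 2: +477 min -> 22:08
Total travel: 1078 minutes = 17h 58m
Arrival: 22:08

22:08


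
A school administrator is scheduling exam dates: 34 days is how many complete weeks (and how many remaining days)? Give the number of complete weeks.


Total days: 34
Days per week: 7
Division: 34 / 7 = 4 remainder 6
Complete weeks: 4
Remaining days: 6

4


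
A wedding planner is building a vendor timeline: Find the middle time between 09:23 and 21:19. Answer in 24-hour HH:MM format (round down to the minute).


Start time: 09:23 = 563 minutes from midnight
End time: 21:19 = 1279 minutes from midnight
Sum: 563 + 1279 = 1842
Midpoint: 1842 / 2 = 921 minutes
Convert: 921 / 60 = 15 hours, 21 minutes
Result: 15:21

15:21


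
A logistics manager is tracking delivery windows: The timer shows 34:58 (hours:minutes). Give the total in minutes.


Hours: 34
Minutes: 58
Convert hours to minutes: 34 x 60 = 2040
Add remaining minutes: 2040 + 58 = 2098

2098


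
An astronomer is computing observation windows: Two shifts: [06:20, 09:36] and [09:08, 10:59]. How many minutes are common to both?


Interval A: [380, 576] minutes from midnight
Interval B: [548, 659] minutes from midnight
Overlap start = max(380, 548) = 548
Overlap end = min(576, 659) = 576
Overlap = 576 - 548 = 28 minutes

28


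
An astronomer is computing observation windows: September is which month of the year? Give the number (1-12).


Calendar month order:
8. August
9. September <--
10. October
September is month number 9

9


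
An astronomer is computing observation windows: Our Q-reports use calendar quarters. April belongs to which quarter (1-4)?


Month: April (month 4)
Q1: January-March (months 1-3)
Q2: April-June (months 4-6)
Q3: July-September (months 7-9)
Q4: October-December (months 10-12)
Month 4 falls in Q2

2


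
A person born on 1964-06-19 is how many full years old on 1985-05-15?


Birth: 1964-06-19
Reference: 1985-05-15
Year difference: 1985 - 1964 = 21
Has birthday (06-19) occurred by 05-15? No
Birthday not yet reached this year -> subtract 1
Age in full years: 20

20


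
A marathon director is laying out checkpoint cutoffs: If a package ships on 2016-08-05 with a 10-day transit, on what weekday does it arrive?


Start: 2016-08-05 (Friday)
Step 1 - find target date: add 10 days
  2016-08-05 + 10 days = 2016-08-15
Step 2 - day of week:
  10 mod 7 = 3
  Friday + 3 days -> Monday
Result: Monday (2016-08-15)

Monday


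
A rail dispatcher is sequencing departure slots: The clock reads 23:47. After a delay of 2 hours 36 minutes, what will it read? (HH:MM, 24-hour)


Start time: 23:47
Adding: 2 hours 36 minutes
Minutes: 47 + 36 = 83
Minute overflow: 83 >= 60, so carry 1 hour, minutes = 23
Hours: 23 + 2 + 1 = 26
Hour wraparound: 26 mod 24 = 2
Result: 02:23

02:23


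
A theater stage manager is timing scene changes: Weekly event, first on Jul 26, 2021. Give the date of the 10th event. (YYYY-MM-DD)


First occurrence: 2021-07-26 (occurrence 1)
Each occurrence is 7 days after the previous.
Occurrence 10 is 9 weeks after the first.
9 weeks = 63 days
2021-07-26 + 63 days = 2021-09-27

2021-09-27


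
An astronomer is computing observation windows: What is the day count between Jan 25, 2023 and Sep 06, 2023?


Start date: 2023-01-25
End date: 2023-09-06
Jan 2023: +7 days
Feb 2023: +28 days
Mar 2023: +31 days
... (6 more months)
Total: 224 days

224


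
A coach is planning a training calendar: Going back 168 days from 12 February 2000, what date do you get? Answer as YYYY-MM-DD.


Start: 2000-02-12
Subtracting 168 days
Days already passed in February: 12
After going back through February: 156 more days to subtract
January 2000: 31 days, 125 remaining
December 1999: 31 days, 94 remaining
November 1999: 30 days, 64 remaining
October 1999: 31 days, 33 remaining
Result: 1999-08-28

1999-08-28


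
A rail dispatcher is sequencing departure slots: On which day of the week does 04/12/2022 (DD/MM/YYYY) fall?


Date: 2022-12-04
January 1, 2022 is a Saturday
Day of year: 338
Offset from Jan 1: 337 days
337 mod 7 = 1
Result: Sunday

Sunday


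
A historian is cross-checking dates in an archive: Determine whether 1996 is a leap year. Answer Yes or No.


Year: 1996
Divisible by 4? 1996 / 4 = 499.0 -> Yes
Divisible by 100? 1996 / 100 = 19.96 -> No
Divisible by 4 but not 100, so it IS a leap year

Yes


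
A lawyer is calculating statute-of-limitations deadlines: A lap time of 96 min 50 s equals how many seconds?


Minutes: 96
Seconds: 50
Convert minutes to seconds: 96 x 60 = 5760
Add remaining seconds: 5760 + 50 = 5810

5810


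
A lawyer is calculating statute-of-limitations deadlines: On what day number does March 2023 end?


Month: March
Year: 2023
March is a 31-day month
Total: 31 days

31


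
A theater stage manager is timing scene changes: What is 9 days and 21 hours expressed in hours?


Days: 9
Extra hours: 21
Hours per day: 24
Days to hours: 9 x 24 = 216
Total: 216 + 21 = 237

237


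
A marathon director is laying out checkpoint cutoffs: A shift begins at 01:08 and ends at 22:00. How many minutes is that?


Start time: 01:08 = 68 minutes from midnight
End time: 22:00 = 1320 minutes from midnight
Difference: 1320 - 68 = 1252 minutes
That is 20 hours and 52 minutes

1252


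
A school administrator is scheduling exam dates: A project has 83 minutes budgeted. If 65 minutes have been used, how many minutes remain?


Total budget: 83 minutes
Time used: 65 minutes
Remaining: 83 - 65 = 18 minutes
Percent used: 78.3%
Percent remaining: 21.7%

18


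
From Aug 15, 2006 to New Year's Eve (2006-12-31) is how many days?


Start: August 15, 2006
End: December 31, 2006
Days left in August: 16
September: 30
October: 31
November: 30
December: 31
Sum of remaining months: 122
Total: 16 + 122 = 138

138


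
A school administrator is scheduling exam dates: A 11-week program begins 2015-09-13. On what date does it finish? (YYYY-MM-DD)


Start: 2015-09-13
Weeks to add: 11
Convert to days: 11 x 7 = 77 days
Add 77 days to 2015-09-13
Result: 2015-11-29

2015-11-29


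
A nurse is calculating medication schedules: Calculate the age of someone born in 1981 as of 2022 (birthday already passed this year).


Birth year: 1981
Current year: 2022
Age = current year - birth year
Age = 2022 - 1981 = 41

41


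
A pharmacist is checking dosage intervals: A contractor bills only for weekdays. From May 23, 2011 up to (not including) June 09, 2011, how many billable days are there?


Start: 2011-05-23 (Monday)
End (exclusive): 2011-06-09 (Thursday)
Total calendar days: 17
Full weeks: 17 // 7 = 2 -> 10 weekdays
Remaining 3 days starting on Monday:
  Mon(w), Tue(w), Wed(w) -> 3 weekdays
Total business days: 10 + 3 = 13

13


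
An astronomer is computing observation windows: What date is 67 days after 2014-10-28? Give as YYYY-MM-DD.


Start: 2014-10-28
Adding 67 days
Days remaining in October: 3
After October: 64 days still to add
November 2014: 30 days, 34 remaining
December 2014: 31 days, 3 remaining
January 2015 has 31 days, need 3
Result: 2015-01-03

2015-01-03


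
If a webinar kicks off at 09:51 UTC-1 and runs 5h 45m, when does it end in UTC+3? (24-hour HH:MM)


Start: 09:51 in UTC-1
Step 1 - add duration:
  minutes: 51 + 45 = 96 (carry 1h)
  hours: 9 + 5 + 1 = 15
  end in UTC-1: 15:36
Step 2 - convert UTC-1 -> UTC+3:
  offset difference: 3 - (-1) = 4 hours
  15 + (4) = 19 -> mod 24 = 19
Result: 19:36 in UTC+3

19:36


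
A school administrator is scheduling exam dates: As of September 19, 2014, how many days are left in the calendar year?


Start: September 19, 2014
End: December 31, 2014
Days left in September: 11
October: 31
November: 30
December: 31
Sum of remaining months: 92
Total: 11 + 92 = 103

103


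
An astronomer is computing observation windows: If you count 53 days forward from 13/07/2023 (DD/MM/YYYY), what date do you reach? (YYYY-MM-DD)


Start: 2023-07-13
Adding 53 days
Days remaining in July: 18
After July: 35 days still to add
August 2023: 31 days, 4 remaining
September 2023 has 30 days, need 4
Result: 2023-09-04

2023-09-04


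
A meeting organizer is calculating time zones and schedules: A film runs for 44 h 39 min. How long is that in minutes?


Hours: 44
Minutes: 39
Convert hours to minutes: 44 x 60 = 2640
Add remaining minutes: 2640 + 39 = 2679

2679


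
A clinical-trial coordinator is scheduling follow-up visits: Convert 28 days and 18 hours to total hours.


Days: 28
Extra hours: 18
Hours per day: 24
Days to hours: 28 x 24 = 672
Total: 672 + 18 = 690

690


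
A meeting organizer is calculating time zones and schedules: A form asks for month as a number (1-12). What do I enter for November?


Calendar month order:
10. October
11. November <--
12. December
November is month number 11

11


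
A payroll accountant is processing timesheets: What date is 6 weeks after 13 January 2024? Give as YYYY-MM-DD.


Start: 2024-01-13
Weeks to add: 6
Convert to days: 6 x 7 = 42 days
Add 42 days to 2024-01-13
Result: 2024-02-24

2024-02-24


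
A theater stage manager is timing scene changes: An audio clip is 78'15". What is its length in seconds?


Minutes: 78
Seconds: 15
Convert minutes to seconds: 78 x 60 = 4680
Add remaining seconds: 4680 + 15 = 4695

4695


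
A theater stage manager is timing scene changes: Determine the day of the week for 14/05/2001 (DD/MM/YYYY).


Date: 2001-05-14
January 1, 2001 is a Monday
Day of year: 134
Offset from Jan 1: 133 days
133 mod 7 = 0
Result: Monday

Monday


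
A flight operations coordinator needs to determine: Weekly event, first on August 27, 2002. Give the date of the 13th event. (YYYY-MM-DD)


First occurrence: 2002-08-27 (occurrence 1)
Each occurrence is 7 days after the previous.
Occurrence 13 is 12 weeks after the first.
12 weeks = 84 days
2002-08-27 + 84 days = 2002-11-19

2002-11-19


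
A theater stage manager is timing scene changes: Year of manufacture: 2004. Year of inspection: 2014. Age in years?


Birth year: 2004
Current year: 2014
Age = current year - birth year
Age = 2014 - 2004 = 10

10


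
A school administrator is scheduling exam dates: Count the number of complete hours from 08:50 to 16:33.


Start: 08:50
End: 16:33
Hour difference: 16 - 8 = 8 hours
Minute difference: 33 - 50 = -17 minutes
Total minutes: 463
Complete hours: 463 / 60 = 7 (remainder 43)

7


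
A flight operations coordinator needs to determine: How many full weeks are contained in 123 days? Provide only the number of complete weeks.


Total days: 123
Days per week: 7
Division: 123 / 7 = 17 remainder 4
Complete weeks: 17
Remaining days: 4

17


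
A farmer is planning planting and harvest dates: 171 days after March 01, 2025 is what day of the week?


Start: 2025-03-01 (Saturday)
Step 1 - find target date: add 171 days
  2025-03-01 + 171 days = 2025-08-19
Step 2 - day of week:
  171 mod 7 = 3
  Saturday + 3 days -> Tuesday
Result: Tuesday (2025-08-19)

Tuesday


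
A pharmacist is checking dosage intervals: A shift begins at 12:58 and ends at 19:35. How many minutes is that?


Start time: 12:58 = 778 minutes from midnight
End time: 19:35 = 1175 minutes from midnight
Difference: 1175 - 778 = 397 minutes
That is 6 hours and 37 minutes

397


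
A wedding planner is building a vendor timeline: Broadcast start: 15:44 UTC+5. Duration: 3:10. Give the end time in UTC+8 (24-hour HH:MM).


Start: 15:44 in UTC+5
Step 1 - add duration:
  minutes: 44 + 10 = 54
  hours: 15 + 3 + 0 = 18
  end in UTC+5: 18:54
Step 2 - convert UTC+5 -> UTC+8:
  offset difference: 8 - (5) = 3 hours
  18 + (3) = 21 -> mod 24 = 21
Result: 21:54 in UTC+8

21:54


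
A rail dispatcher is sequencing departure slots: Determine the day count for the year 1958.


Year: 1958
Check leap year rules:
Divisible by 4? No
1958 is not a leap year
Days: 365

365


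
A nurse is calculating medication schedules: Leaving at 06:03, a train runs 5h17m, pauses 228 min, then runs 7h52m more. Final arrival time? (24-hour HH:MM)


Depart: 06:03
Leg 1: +317 min -> 11:20
Layover: +228 min -> 15:08
Leg 2: +472 min -> 23:00
Total travel: 1017 minutes = 16h 57m
Arrival: 23:00

23:00


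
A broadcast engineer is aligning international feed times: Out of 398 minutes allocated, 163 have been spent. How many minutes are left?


Total budget: 398 minutes
Time used: 163 minutes
Remaining: 398 - 163 = 235 minutes
Percent used: 41.0%
Percent remaining: 59.0%

235


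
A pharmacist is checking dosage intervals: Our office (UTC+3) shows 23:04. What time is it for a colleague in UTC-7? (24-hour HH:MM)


Local time: 23:04 at UTC+3 (offset 3h)
Target zone: UTC-7 (offset -7h)
Difference: -7 - (3) = -10 hours
Calculation: 23 + (-10) = 13
Result: 13:04

13:04


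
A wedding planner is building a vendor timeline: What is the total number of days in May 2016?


Month: May
Year: 2016
May is a 31-day month
Total: 31 days

31


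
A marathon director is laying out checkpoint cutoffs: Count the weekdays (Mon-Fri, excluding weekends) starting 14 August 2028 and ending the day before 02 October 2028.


Start: 2028-08-14 (Monday)
End (exclusive): 2028-10-02 (Monday)
Total calendar days: 49
Full weeks: 49 // 7 = 7 -> 35 weekdays
Remaining 0 days starting on Monday:
Total business days: 35 + 0 = 35

35


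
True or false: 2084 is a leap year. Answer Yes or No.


Year: 2084
Divisible by 4? 2084 / 4 = 521.0 -> Yes
Divisible by 100? 2084 / 100 = 20.84 -> No
Divisible by 4 but not 100, so it IS a leap year

Yes


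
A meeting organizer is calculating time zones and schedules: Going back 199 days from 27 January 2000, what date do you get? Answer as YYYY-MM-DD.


Start: 2000-01-27
Subtracting 199 days
Days already passed in January: 27
After going back through January: 172 more days to subtract
December 1999: 31 days, 141 remaining
November 1999: 30 days, 111 remaining
October 1999: 31 days, 80 remaining
September 1999: 30 days, 50 remaining
Result: 1999-07-12

1999-07-12


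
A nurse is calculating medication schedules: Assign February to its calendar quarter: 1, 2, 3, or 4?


Month: February (month 2)
Q1: January-March (months 1-3)
Q2: April-June (months 4-6)
Q3: July-September (months 7-9)
Q4: October-December (months 10-12)
Month 2 falls in Q1

1


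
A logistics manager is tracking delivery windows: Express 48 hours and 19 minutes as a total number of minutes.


Hours: 48
Extra minutes: 19
Minutes per hour: 60
Hours to minutes: 48 x 60 = 2880
Total: 2880 + 19 = 2899

2899


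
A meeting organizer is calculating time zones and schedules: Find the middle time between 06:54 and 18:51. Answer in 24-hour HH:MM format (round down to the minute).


Start time: 06:54 = 414 minutes from midnight
End time: 18:51 = 1131 minutes from midnight
Sum: 414 + 1131 = 1545
Midpoint: 1545 / 2 = 772 minutes
Convert: 772 / 60 = 12 hours, 52 minutes
Result: 12:52

12:52


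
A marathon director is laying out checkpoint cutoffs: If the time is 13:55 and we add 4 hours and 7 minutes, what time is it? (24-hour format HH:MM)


Start time: 13:55
Adding: 4 hours 7 minutes
Minutes: 55 + 7 = 62
Minute overflow: 62 >= 60, so carry 1 hour, minutes = 2
Hours: 13 + 4 + 1 = 18
Result: 18:02

18:02


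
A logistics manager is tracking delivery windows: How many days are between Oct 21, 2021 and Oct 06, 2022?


Start date: 2021-10-21
End date: 2022-10-06
Oct 2021: +11 days
Nov 2021: +30 days
Dec 2021: +31 days
... (10 more months)
Total: 350 days

350


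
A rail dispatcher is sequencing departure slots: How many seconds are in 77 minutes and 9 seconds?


Minutes: 77
Extra seconds: 9
Seconds per minute: 60
Minutes to seconds: 77 x 60 = 4620
Total: 4620 + 9 = 4629

4629


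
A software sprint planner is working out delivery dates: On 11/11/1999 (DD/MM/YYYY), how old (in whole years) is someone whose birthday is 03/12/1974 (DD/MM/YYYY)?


Birth: 1974-12-03
Reference: 1999-11-11
Year difference: 1999 - 1974 = 25
Has birthday (12-03) occurred by 11-11? No
Birthday not yet reached this year -> subtract 1
Age in full years: 24

24


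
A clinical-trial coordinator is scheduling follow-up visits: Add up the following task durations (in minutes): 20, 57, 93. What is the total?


Durations: 20, 57, 93
Running sum: 20
+ 57 = 77
+ 93 = 170
Total duration: 170 minutes
That is 2 hours and 50 minutes

170


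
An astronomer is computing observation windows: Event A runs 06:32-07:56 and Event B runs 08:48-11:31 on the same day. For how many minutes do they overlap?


Interval A: [392, 476] minutes from midnight
Interval B: [528, 691] minutes from midnight
Overlap start = max(392, 528) = 528
Overlap end = min(476, 691) = 476
End <= start, so the intervals do not overlap: 0 minutes

0


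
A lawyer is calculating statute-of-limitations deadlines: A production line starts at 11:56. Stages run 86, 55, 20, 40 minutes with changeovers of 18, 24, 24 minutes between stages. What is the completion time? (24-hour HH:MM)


Start: 11:56 = 716 min from midnight
  after task 1 (86 min): 13:22
  after break (18 min): 13:40
  after task 2 (55 min): 14:35
  after break (24 min): 14:59
  after task 3 (20 min): 15:19
  after break (24 min): 15:43
  after task 4 (40 min): 16:23
Total elapsed: 267 minutes
End time: 16:23

16:23


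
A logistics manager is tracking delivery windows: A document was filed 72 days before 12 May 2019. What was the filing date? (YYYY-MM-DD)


Start: 2019-05-12
Subtracting 72 days
Days already passed in May: 12
After going back through May: 60 more days to subtract
April 2019: 30 days, 30 remaining
March 2019 has 31 days, need 30
Result: 2019-03-01

2019-03-01


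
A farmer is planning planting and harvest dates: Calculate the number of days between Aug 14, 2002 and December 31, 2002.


Start: August 14, 2002
End: December 31, 2002
Days left in August: 17
September: 30
October: 31
November: 30
December: 31
Sum of remaining months: 122
Total: 17 + 122 = 139

139


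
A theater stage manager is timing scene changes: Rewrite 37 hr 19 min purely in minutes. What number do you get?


Hours: 37
Extra minutes: 19
Minutes per hour: 60
Hours to minutes: 37 x 60 = 2220
Total: 2220 + 19 = 2239

2239


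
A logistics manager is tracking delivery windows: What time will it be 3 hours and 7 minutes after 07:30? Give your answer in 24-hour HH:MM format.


Start time: 07:30
Adding: 3 hours 7 minutes
Minutes: 30 + 7 = 37
Hours: 7 + 3 + 0 = 10
Result: 10:37

10:37


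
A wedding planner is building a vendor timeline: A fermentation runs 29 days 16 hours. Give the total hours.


Days: 29
Extra hours: 16
Hours per day: 24
Days to hours: 29 x 24 = 696
Total: 696 + 16 = 712

712


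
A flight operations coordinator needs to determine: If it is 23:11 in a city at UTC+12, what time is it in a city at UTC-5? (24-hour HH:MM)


Local time: 23:11 at UTC+12 (offset 12h)
Target zone: UTC-5 (offset -5h)
Difference: -5 - (12) = -17 hours
Calculation: 23 + (-17) = 6
Result: 06:11

06:11


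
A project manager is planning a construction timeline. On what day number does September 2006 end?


Month: September
Year: 2006
September is a 30-day month
Total: 30 days

30


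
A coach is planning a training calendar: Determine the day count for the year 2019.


Year: 2019
Check leap year rules:
Divisible by 4? No
2019 is not a leap year
Days: 365

365


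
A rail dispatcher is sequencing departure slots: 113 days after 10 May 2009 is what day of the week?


Start: 2009-05-10 (Sunday)
Step 1 - find target date: add 113 days
  2009-05-10 + 113 days = 2009-08-31
Step 2 - day of week:
  113 mod 7 = 1
  Sunday + 1 days -> Monday
Result: Monday (2009-08-31)

Monday


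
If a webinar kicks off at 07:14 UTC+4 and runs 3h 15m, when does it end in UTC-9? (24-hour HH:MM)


Start: 07:14 in UTC+4
Step 1 - add duration:
  minutes: 14 + 15 = 29
  hours: 7 + 3 + 0 = 10
  end in UTC+4: 10:29
Step 2 - convert UTC+4 -> UTC-9:
  offset difference: -9 - (4) = -13 hours
  10 + (-13) = -3 -> mod 24 = 21
Result: 21:29 in UTC-9

21:29


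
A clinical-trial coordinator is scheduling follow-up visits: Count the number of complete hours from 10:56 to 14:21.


Start: 10:56
End: 14:21
Hour difference: 14 - 10 = 4 hours
Minute difference: 21 - 56 = -35 minutes
Total minutes: 205
Complete hours: 205 / 60 = 3 (remainder 25)

3


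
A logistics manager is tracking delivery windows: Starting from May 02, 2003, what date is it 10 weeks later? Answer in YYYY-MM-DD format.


Start: 2003-05-02
Weeks to add: 10
Convert to days: 10 x 7 = 70 days
Add 70 days to 2003-05-02
Result: 2003-07-11

2003-07-11


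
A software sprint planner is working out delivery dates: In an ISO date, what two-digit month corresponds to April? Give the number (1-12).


Calendar month order:
3. March
4. April <--
5. May
April is month number 4

4


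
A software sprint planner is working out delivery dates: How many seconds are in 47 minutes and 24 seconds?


Minutes: 47
Extra seconds: 24
Seconds per minute: 60
Minutes to seconds: 47 x 60 = 2820
Total: 2820 + 24 = 2844

2844


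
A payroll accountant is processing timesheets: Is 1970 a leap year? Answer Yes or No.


Year: 1970
Divisible by 4? 1970 / 4 = 492.5 -> No
Not divisible by 4, so NOT a leap year

No


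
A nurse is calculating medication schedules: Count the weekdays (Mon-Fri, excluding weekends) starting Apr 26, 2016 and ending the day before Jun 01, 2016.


Start: 2016-04-26 (Tuesday)
End (exclusive): 2016-06-01 (Wednesday)
Total calendar days: 36
Full weeks: 36 // 7 = 5 -> 25 weekdays
Remaining 1 days starting on Tuesday:
  Tue(w) -> 1 weekdays
Total business days: 25 + 1 = 26

26


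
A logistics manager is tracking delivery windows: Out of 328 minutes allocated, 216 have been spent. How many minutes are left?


Total budget: 328 minutes
Time used: 216 minutes
Remaining: 328 - 216 = 112 minutes
Percent used: 65.9%
Percent remaining: 34.1%

112


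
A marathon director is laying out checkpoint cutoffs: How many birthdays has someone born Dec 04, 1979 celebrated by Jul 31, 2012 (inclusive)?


Birth: 1979-12-04
Reference: 2012-07-31
Year difference: 2012 - 1979 = 33
Has birthday (12-04) occurred by 07-31? No
Birthday not yet reached this year -> subtract 1
Age in full years: 32

32


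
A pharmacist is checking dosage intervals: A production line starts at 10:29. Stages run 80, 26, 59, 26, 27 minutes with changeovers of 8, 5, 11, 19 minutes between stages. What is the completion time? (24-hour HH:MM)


Start: 10:29 = 629 min from midnight
  after task 1 (80 min): 11:49
  after break (8 min): 11:57
  after task 2 (26 min): 12:23
  after break (5 min): 12:28
  after task 3 (59 min): 13:27
  after break (11 min): 13:38
  after task 4 (26 min): 14:04
  after break (19 min): 14:23
  after task 5 (27 min): 14:50
Total elapsed: 261 minutes
End time: 14:50

14:50


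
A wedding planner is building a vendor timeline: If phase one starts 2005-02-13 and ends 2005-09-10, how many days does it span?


Start date: 2005-02-13
End date: 2005-09-10
Feb 2005: +16 days
Mar 2005: +31 days
Apr 2005: +30 days
... (5 more months)
Total: 209 days

209


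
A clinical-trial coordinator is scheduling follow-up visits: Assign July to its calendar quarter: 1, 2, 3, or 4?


Month: July (month 7)
Q1: January-March (months 1-3)
Q2: April-June (months 4-6)
Q3: July-September (months 7-9)
Q4: October-December (months 10-12)
Month 7 falls in Q3

3


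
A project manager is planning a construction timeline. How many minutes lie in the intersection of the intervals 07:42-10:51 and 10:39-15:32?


Interval A: [462, 651] minutes from midnight
Interval B: [639, 932] minutes from midnight
Overlap start = max(462, 639) = 639
Overlap end = min(651, 932) = 651
Overlap = 651 - 639 = 12 minutes

12


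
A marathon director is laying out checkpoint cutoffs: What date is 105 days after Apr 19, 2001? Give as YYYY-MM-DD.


Start: 2001-04-19
Adding 105 days
Days remaining in April: 11
After April: 94 days still to add
May 2001: 31 days, 63 remaining
June 2001: 30 days, 33 remaining
July 2001: 31 days, 2 remaining
August 2001 has 31 days, need 2
Result: 2001-08-02

2001-08-02


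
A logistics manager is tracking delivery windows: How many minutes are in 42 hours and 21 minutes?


Hours: 42
Minutes: 21
Convert hours to minutes: 42 x 60 = 2520
Add remaining minutes: 2520 + 21 = 2541

2541


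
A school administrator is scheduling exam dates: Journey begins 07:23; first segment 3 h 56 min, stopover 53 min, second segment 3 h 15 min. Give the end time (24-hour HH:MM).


Depart: 07:23
Leg 1: +236 min -> 11:19
Layover: +53 min -> 12:12
Leg 2: +195 min -> 15:27
Total travel: 484 minutes = 8h 4m
Arrival: 15:27

15:27


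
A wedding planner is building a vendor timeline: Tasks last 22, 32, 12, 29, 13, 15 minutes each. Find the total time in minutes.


Durations: 22, 32, 12, 29, 13, 15
Running sum: 22
+ 32 = 54
+ 12 = 66
+ 29 = 95
+ 13 = 108
+ 15 = 123
Total duration: 123 minutes
That is 2 hours and 3 minutes

123


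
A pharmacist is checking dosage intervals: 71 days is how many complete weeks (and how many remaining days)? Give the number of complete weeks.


Total days: 71
Days per week: 7
Division: 71 / 7 = 10 remainder 1
Complete weeks: 10
Remaining days: 1

10


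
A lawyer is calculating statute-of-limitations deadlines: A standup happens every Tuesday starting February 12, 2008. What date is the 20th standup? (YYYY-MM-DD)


First occurrence: 2008-02-12 (occurrence 1)
Each occurrence is 7 days after the previous.
Occurrence 20 is 19 weeks after the first.
19 weeks = 133 days
2008-02-12 + 133 days = 2008-06-24

2008-06-24


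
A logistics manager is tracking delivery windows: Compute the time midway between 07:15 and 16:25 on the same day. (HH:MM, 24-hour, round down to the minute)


Start time: 07:15 = 435 minutes from midnight
End time: 16:25 = 985 minutes from midnight
Sum: 435 + 985 = 1420
Midpoint: 1420 / 2 = 710 minutes
Convert: 710 / 60 = 11 hours, 50 minutes
Result: 11:50

11:50


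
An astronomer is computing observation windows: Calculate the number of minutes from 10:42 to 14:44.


Start time: 10:42 = 642 minutes from midnight
End time: 14:44 = 884 minutes from midnight
Difference: 884 - 642 = 242 minutes
That is 4 hours and 2 minutes

242


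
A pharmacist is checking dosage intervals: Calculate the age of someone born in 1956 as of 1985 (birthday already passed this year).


Birth year: 1956
Current year: 1985
Age = current year - birth year
Age = 1985 - 1956 = 29

29


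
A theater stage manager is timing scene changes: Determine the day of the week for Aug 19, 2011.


Date: 2011-08-19
January 1, 2011 is a Saturday
Day of year: 231
Offset from Jan 1: 230 days
230 mod 7 = 6
Result: Friday

Friday


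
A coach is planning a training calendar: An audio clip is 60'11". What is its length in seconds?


Minutes: 60
Seconds: 11
Convert minutes to seconds: 60 x 60 = 3600
Add remaining seconds: 3600 + 11 = 3611

3611


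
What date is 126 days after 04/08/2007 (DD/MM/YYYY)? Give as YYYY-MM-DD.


Start: 2007-08-04
Adding 126 days
Days remaining in August: 27
After August: 99 days still to add
September 2007: 30 days, 69 remaining
October 2007: 31 days, 38 remaining
November 2007: 30 days, 8 remaining
December 2007 has 31 days, need 8
Result: 2007-12-08

2007-12-08


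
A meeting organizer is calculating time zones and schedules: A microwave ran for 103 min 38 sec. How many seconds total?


Minutes: 103
Extra seconds: 38
Seconds per minute: 60
Minutes to seconds: 103 x 60 = 6180
Total: 6180 + 38 = 6218

6218


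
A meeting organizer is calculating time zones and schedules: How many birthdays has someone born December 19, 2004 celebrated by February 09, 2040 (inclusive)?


Birth: 2004-12-19
Reference: 2040-02-09
Year difference: 2040 - 2004 = 36
Has birthday (12-19) occurred by 02-09? No
Birthday not yet reached this year -> subtract 1
Age in full years: 35

35


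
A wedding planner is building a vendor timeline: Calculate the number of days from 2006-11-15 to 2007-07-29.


Start date: 2006-11-15
End date: 2007-07-29
Nov 2006: +16 days
Dec 2006: +31 days
Jan 2007: +31 days
... (6 more months)
Total: 256 days

256


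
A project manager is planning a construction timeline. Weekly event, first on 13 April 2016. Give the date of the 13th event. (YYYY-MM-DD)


First occurrence: 2016-04-13 (occurrence 1)
Each occurrence is 7 days after the previous.
Occurrence 13 is 12 weeks after the first.
12 weeks = 84 days
2016-04-13 + 84 days = 2016-07-06

2016-07-06


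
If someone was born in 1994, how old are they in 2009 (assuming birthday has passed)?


Birth year: 1994
Current year: 2009
Age = current year - birth year
Age = 2009 - 1994 = 15

15


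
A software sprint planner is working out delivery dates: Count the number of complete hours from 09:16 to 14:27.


Start: 09:16
End: 14:27
Hour difference: 14 - 9 = 5 hours
Minute difference: 27 - 16 = 11 minutes
Total minutes: 311
Complete hours: 311 / 60 = 5 (remainder 11)

5


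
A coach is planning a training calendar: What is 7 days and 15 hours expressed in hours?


Days: 7
Extra hours: 15
Hours per day: 24
Days to hours: 7 x 24 = 168
Total: 168 + 15 = 183

183
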